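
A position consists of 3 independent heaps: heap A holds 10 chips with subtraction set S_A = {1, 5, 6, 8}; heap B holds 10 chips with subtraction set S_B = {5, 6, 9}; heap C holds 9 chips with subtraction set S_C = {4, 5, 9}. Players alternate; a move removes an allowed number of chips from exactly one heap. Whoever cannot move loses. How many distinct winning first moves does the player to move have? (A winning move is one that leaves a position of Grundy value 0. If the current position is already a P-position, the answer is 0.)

5

Heap A, S = {1, 5, 6, 8}:
n :  0  1  2  3  4  5  6  7  8  9 10
G :  0  1  0  1  0  1  2  3  2  3  2
G_A(10) = 2.
Heap B, S = {5, 6, 9}:
n :  0  1  2  3  4  5  6  7  8  9 10
G :  0  0  0  0  0  1  1  1  1  1  2
G_B(10) = 2.
Heap C, S = {4, 5, 9}:
G(0) = 0
G(1) = mex{} = 0
G(2) = mex{} = 0
G(3) = mex{} = 0
G(4) = mex{0} = 1
G(5) = mex{0,0} = 1
G(6) = mex{0,0} = 1
G(7) = mex{0,0} = 1
G(8) = mex{1,0} = 2
G(9) = mex{1,1,0} = 2
G_C(9) = 2.
Combined Grundy value = 2 ⊕ 2 ⊕ 2 = 2.
A winning move leaves total XOR = 0, i.e. changes one component's Grundy value g to g ⊕ X where X is the current total.
Heap A: need g' = 2⊕2 = 0. Options: 10−1→G=3, 10−5→G=1, 10−6→G=0, 10−8→G=0. Hits: 2.
Heap B: need g' = 2⊕2 = 0. Options: 10−5→G=1, 10−6→G=0, 10−9→G=0. Hits: 2.
Heap C: need g' = 2⊕2 = 0. Options: 9−4→G=1, 9−5→G=1, 9−9→G=0. Hits: 1.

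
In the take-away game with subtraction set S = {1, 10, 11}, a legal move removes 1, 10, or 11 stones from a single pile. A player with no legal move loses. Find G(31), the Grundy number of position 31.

n :  0  1  2  3  4  5  6  7  8  9 10 11 12 13 14 15 16 17 18 19 20 21 22 23 24 25 26 27 28 29 30 31
G :  0  1  0  1  0  1  0  1  0  1  2  3  2  3  2  3  2  3  2  3  0  1  0  1  0  1  0  1  0  1  2  3

3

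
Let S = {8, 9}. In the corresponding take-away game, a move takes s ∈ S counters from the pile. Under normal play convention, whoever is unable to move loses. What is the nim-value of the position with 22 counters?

0

n :  0  1  2  3  4  5  6  7  8  9 10 11 12 13 14 15 16 17 18 19 20 21 22
G :  0  0  0  0  0  0  0  0  1  1  1  1  1  1  1  1  2  0  0  0  0  0  0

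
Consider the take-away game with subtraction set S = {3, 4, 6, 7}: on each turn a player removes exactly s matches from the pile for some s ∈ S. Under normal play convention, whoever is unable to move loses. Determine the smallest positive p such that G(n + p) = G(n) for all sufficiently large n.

10

G(0) = 0
G(1) = mex{} = 0
G(2) = mex{} = 0
G(3) = mex{0} = 1
G(4) = mex{0,0} = 1
G(5) = mex{0,0} = 1
G(6) = mex{1,0,0} = 2
G(7) = mex{1,1,0,0} = 2
G(8) = mex{1,1,0,0} = 2
G(9) = mex{2,1,1,0} = 3
G(10) = mex{2,2,1,1} = 0
G(11) = mex{2,2,1,1} = 0
G(12) = mex{3,2,2,1} = 0
G(13) = mex{0,3,2,2} = 1
G(14) = mex{0,0,2,2} = 1
G(15) = mex{0,0,3,2} = 1
G(16) = mex{1,0,0,3} = 2
G(17) = mex{1,1,0,0} = 2
G(18) = mex{1,1,0,0} = 2
G(19) = mex{2,1,1,0} = 3
G(20) = mex{2,2,1,1} = 0
G(21) = mex{2,2,1,1} = 0
G(n+10) = G(n) holds for n = 0,…,6 (a full window of length max(S) = 7), so the sequence is purely periodic with period 10.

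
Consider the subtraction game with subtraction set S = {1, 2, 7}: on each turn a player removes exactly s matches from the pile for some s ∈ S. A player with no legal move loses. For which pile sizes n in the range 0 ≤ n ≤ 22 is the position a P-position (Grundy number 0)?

0, 3, 6, 9, 12, 15, 18, 21

G(0) = 0
G(1) = mex{0} = 1
G(2) = mex{1,0} = 2
G(3) = mex{2,1} = 0
G(4) = mex{0,2} = 1
G(5) = mex{1,0} = 2
G(6) = mex{2,1} = 0
G(7) = mex{0,2,0} = 1
G(8) = mex{1,0,1} = 2
G(9) = mex{2,1,2} = 0
G(10) = mex{0,2,0} = 1
G(11) = mex{1,0,1} = 2
G(12) = mex{2,1,2} = 0
G(13) = mex{0,2,0} = 1
G(14) = mex{1,0,1} = 2
G(15) = mex{2,1,2} = 0
G(16) = mex{0,2,0} = 1
G(17) = mex{1,0,1} = 2
G(18) = mex{2,1,2} = 0
G(19) = mex{0,2,0} = 1
G(20) = mex{1,0,1} = 2
G(21) = mex{2,1,2} = 0
G(22) = mex{0,2,0} = 1
P-positions are exactly the n with G(n) = 0.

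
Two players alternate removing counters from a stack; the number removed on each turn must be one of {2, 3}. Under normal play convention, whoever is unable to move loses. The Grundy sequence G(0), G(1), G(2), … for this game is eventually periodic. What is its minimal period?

5

G(0) = 0
G(1) = mex{} = 0
G(2) = mex{0} = 1
G(3) = mex{0,0} = 1
G(4) = mex{1,0} = 2
G(5) = mex{1,1} = 0
G(6) = mex{2,1} = 0
G(7) = mex{0,2} = 1
G(8) = mex{0,0} = 1
G(9) = mex{1,0} = 2
G(10) = mex{1,1} = 0
G(11) = mex{2,1} = 0
G(12) = mex{0,2} = 1
G(13) = mex{0,0} = 1
G(14) = mex{1,0} = 2
G(n+5) = G(n) holds for n = 0,…,2 (a full window of length max(S) = 3), so the sequence is purely periodic with period 5.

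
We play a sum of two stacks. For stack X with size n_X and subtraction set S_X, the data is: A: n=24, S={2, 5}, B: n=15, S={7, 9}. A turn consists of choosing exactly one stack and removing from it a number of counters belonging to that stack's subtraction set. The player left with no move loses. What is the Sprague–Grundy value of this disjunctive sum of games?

3

Stack A, S = {2, 5}:
G(0) = 0
G(1) = mex{} = 0
G(2) = mex{0} = 1
G(3) = mex{0} = 1
G(4) = mex{1} = 0
G(5) = mex{1,0} = 2
G(6) = mex{0,0} = 1
G(7) = mex{2,1} = 0
G(8) = mex{1,1} = 0
G(9) = mex{0,0} = 1
G(10) = mex{0,2} = 1
G(11) = mex{1,1} = 0
G(12) = mex{1,0} = 2
G(13) = mex{0,0} = 1
G(14) = mex{2,1} = 0
G(15) = mex{1,1} = 0
G(16) = mex{0,0} = 1
G(17) = mex{0,2} = 1
G(18) = mex{1,1} = 0
G(19) = mex{1,0} = 2
G(20) = mex{0,0} = 1
G(21) = mex{2,1} = 0
G(22) = mex{1,1} = 0
G(23) = mex{0,0} = 1
G(24) = mex{0,2} = 1
G_A(24) = 1.
Stack B, S = {7, 9}:
n :  0  1  2  3  4  5  6  7  8  9 10 11 12 13 14 15
G :  0  0  0  0  0  0  0  1  1  1  1  1  1  1  2  2
G_B(15) = 2.
Combined Grundy value = 1 ⊕ 2 = 3.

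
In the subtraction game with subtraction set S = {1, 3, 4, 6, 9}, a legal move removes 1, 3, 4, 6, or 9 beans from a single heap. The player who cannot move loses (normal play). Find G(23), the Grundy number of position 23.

n :  0  1  2  3  4  5  6  7  8  9 10 11 12 13 14 15 16 17 18 19 20 21 22 23
G :  0  1  0  1  2  3  2  0  1  4  3  2  0  1  0  1  2  3  2  0  1  4  3  2

2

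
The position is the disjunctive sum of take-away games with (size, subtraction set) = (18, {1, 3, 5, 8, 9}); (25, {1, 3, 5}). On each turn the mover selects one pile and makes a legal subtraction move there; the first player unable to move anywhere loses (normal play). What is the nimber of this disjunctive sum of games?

Pile A, S = {1, 3, 5, 8, 9}:
G(0) = 0
G(1) = mex{0} = 1
G(2) = mex{1} = 0
G(3) = mex{0,0} = 1
G(4) = mex{1,1} = 0
G(5) = mex{0,0,0} = 1
G(6) = mex{1,1,1} = 0
G(7) = mex{0,0,0} = 1
G(8) = mex{1,1,1,0} = 2
G(9) = mex{2,0,0,1,0} = 3
G(10) = mex{3,1,1,0,1} = 2
G(11) = mex{2,2,0,1,0} = 3
G(12) = mex{3,3,1,0,1} = 2
G(13) = mex{2,2,2,1,0} = 3
G(14) = mex{3,3,3,0,1} = 2
G(15) = mex{2,2,2,1,0} = 3
G(16) = mex{3,3,3,2,1} = 0
G(17) = mex{0,2,2,3,2} = 1
G(18) = mex{1,3,3,2,3} = 0
G_A(18) = 0.
Pile B, S = {1, 3, 5}:
G(0) = 0
G(1) = mex{0} = 1
G(2) = mex{1} = 0
G(3) = mex{0,0} = 1
G(4) = mex{1,1} = 0
G(5) = mex{0,0,0} = 1
G(6) = mex{1,1,1} = 0
G(7) = mex{0,0,0} = 1
G(8) = mex{1,1,1} = 0
G(9) = mex{0,0,0} = 1
G(10) = mex{1,1,1} = 0
G(11) = mex{0,0,0} = 1
G(12) = mex{1,1,1} = 0
G(13) = mex{0,0,0} = 1
G(14) = mex{1,1,1} = 0
G(15) = mex{0,0,0} = 1
G(16) = mex{1,1,1} = 0
G(17) = mex{0,0,0} = 1
G(18) = mex{1,1,1} = 0
G(19) = mex{0,0,0} = 1
G(20) = mex{1,1,1} = 0
G(21) = mex{0,0,0} = 1
G(22) = mex{1,1,1} = 0
G(23) = mex{0,0,0} = 1
G(24) = mex{1,1,1} = 0
G(25) = mex{0,0,0} = 1
G_B(25) = 1.
Combined Grundy value = 0 ⊕ 1 = 1.

1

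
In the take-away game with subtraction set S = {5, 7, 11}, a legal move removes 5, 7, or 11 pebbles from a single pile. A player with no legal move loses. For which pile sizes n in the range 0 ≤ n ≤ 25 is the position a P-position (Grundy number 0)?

G(0) = 0
G(1) = mex{} = 0
G(2) = mex{} = 0
G(3) = mex{} = 0
G(4) = mex{} = 0
G(5) = mex{0} = 1
G(6) = mex{0} = 1
G(7) = mex{0,0} = 1
G(8) = mex{0,0} = 1
G(9) = mex{0,0} = 1
G(10) = mex{1,0} = 2
G(11) = mex{1,0,0} = 2
G(12) = mex{1,1,0} = 2
G(13) = mex{1,1,0} = 2
G(14) = mex{1,1,0} = 2
G(15) = mex{2,1,0} = 3
G(16) = mex{2,1,1} = 0
G(17) = mex{2,2,1} = 0
G(18) = mex{2,2,1} = 0
G(19) = mex{2,2,1} = 0
G(20) = mex{3,2,1} = 0
G(21) = mex{0,2,2} = 1
G(22) = mex{0,3,2} = 1
G(23) = mex{0,0,2} = 1
G(24) = mex{0,0,2} = 1
G(25) = mex{0,0,2} = 1
P-positions are exactly the n with G(n) = 0.

0, 1, 2, 3, 4, 16, 17, 18, 19, 20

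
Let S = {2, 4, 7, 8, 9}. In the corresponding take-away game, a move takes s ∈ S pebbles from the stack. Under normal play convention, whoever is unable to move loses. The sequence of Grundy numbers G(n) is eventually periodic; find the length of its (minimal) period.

11

n :  0  1  2  3  4  5  6  7  8  9 10 11 12 13 14 15 16 17 18 19 20 21 22 23
G :  0  0  1  1  2  2  0  3  1  4  2  0  0  1  1  2  2  0  3  1  4  2  0  0
G(n+11) = G(n) holds for n = 0,…,8 (a full window of length max(S) = 9), so the sequence is purely periodic with period 11.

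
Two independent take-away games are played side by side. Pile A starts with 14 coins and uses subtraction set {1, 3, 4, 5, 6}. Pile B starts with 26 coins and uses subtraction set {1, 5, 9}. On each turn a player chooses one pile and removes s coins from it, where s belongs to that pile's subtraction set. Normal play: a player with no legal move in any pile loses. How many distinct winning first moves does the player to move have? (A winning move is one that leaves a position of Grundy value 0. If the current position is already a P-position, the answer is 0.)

Pile A, S = {1, 3, 4, 5, 6}:
G(0) = 0
G(1) = mex{0} = 1
G(2) = mex{1} = 0
G(3) = mex{0,0} = 1
G(4) = mex{1,1,0} = 2
G(5) = mex{2,0,1,0} = 3
G(6) = mex{3,1,0,1,0} = 2
G(7) = mex{2,2,1,0,1} = 3
G(8) = mex{3,3,2,1,0} = 4
G(9) = mex{4,2,3,2,1} = 0
G(10) = mex{0,3,2,3,2} = 1
G(11) = mex{1,4,3,2,3} = 0
G(12) = mex{0,0,4,3,2} = 1
G(13) = mex{1,1,0,4,3} = 2
G(14) = mex{2,0,1,0,4} = 3
G_A(14) = 3.
Pile B, S = {1, 5, 9}:
G(0) = 0
G(1) = mex{0} = 1
G(2) = mex{1} = 0
G(3) = mex{0} = 1
G(4) = mex{1} = 0
G(5) = mex{0,0} = 1
G(6) = mex{1,1} = 0
G(7) = mex{0,0} = 1
G(8) = mex{1,1} = 0
G(9) = mex{0,0,0} = 1
G(10) = mex{1,1,1} = 0
G(11) = mex{0,0,0} = 1
G(12) = mex{1,1,1} = 0
G(13) = mex{0,0,0} = 1
G(14) = mex{1,1,1} = 0
G(15) = mex{0,0,0} = 1
G(16) = mex{1,1,1} = 0
G(17) = mex{0,0,0} = 1
G(18) = mex{1,1,1} = 0
G(19) = mex{0,0,0} = 1
G(20) = mex{1,1,1} = 0
G(21) = mex{0,0,0} = 1
G(22) = mex{1,1,1} = 0
G(23) = mex{0,0,0} = 1
G(24) = mex{1,1,1} = 0
G(25) = mex{0,0,0} = 1
G(26) = mex{1,1,1} = 0
G_B(26) = 0.
Combined Grundy value = 3 ⊕ 0 = 3.
A winning move leaves total XOR = 0, i.e. changes one component's Grundy value g to g ⊕ X where X is the current total.
Pile A: need g' = 3⊕3 = 0. Options: 14−1→G=2, 14−3→G=0, 14−4→G=1, 14−5→G=0, 14−6→G=4. Hits: 2.
Pile B: need g' = 0⊕3 = 3. Options: 26−1→G=1, 26−5→G=1, 26−9→G=1. Hits: 0.

2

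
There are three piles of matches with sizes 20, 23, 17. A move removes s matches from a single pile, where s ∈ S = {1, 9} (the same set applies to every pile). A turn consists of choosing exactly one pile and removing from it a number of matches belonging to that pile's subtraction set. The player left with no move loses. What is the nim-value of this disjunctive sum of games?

All piles use S = {1, 9}:
n :  0  1  2  3  4  5  6  7  8  9 10 11 12 13 14 15 16 17 18 19 20 21 22 23
G :  0  1  0  1  0  1  0  1  0  1  0  1  0  1  0  1  0  1  0  1  0  1  0  1
Pile A: G(20) = 0.
Pile B: G(23) = 1.
Pile C: G(17) = 1.
Combined Grundy value = 0 ⊕ 1 ⊕ 1 = 0.

0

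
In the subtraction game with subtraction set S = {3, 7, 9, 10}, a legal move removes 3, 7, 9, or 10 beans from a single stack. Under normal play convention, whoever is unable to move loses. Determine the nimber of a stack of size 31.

G(0) = 0
G(1) = mex{} = 0
G(2) = mex{} = 0
G(3) = mex{0} = 1
G(4) = mex{0} = 1
G(5) = mex{0} = 1
G(6) = mex{1} = 0
G(7) = mex{1,0} = 2
G(8) = mex{1,0} = 2
G(9) = mex{0,0,0} = 1
G(10) = mex{2,1,0,0} = 3
G(11) = mex{2,1,0,0} = 3
G(12) = mex{1,1,1,0} = 2
G(13) = mex{3,0,1,1} = 2
G(14) = mex{3,2,1,1} = 0
G(15) = mex{2,2,0,1} = 3
G(16) = mex{2,1,2,0} = 3
G(17) = mex{0,3,2,2} = 1
G(18) = mex{3,3,1,2} = 0
G(19) = mex{3,2,3,1} = 0
G(20) = mex{1,2,3,3} = 0
G(21) = mex{0,0,2,3} = 1
G(22) = mex{0,3,2,2} = 1
G(23) = mex{0,3,0,2} = 1
G(24) = mex{1,1,3,0} = 2
G(25) = mex{1,0,3,3} = 2
G(26) = mex{1,0,1,3} = 2
G(27) = mex{2,0,0,1} = 3
G(28) = mex{2,1,0,0} = 3
G(29) = mex{2,1,0,0} = 3
G(30) = mex{3,1,1,0} = 2
G(31) = mex{3,2,1,1} = 0

0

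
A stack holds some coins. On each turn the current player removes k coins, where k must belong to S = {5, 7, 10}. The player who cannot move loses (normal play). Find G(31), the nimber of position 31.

0

G(0) = 0
G(1) = mex{} = 0
G(2) = mex{} = 0
G(3) = mex{} = 0
G(4) = mex{} = 0
G(5) = mex{0} = 1
G(6) = mex{0} = 1
G(7) = mex{0,0} = 1
G(8) = mex{0,0} = 1
G(9) = mex{0,0} = 1
G(10) = mex{1,0,0} = 2
G(11) = mex{1,0,0} = 2
G(12) = mex{1,1,0} = 2
G(13) = mex{1,1,0} = 2
G(14) = mex{1,1,0} = 2
G(15) = mex{2,1,1} = 0
G(16) = mex{2,1,1} = 0
G(17) = mex{2,2,1} = 0
G(18) = mex{2,2,1} = 0
G(19) = mex{2,2,1} = 0
G(20) = mex{0,2,2} = 1
G(21) = mex{0,2,2} = 1
G(22) = mex{0,0,2} = 1
G(23) = mex{0,0,2} = 1
G(24) = mex{0,0,2} = 1
G(25) = mex{1,0,0} = 2
G(26) = mex{1,0,0} = 2
G(27) = mex{1,1,0} = 2
G(28) = mex{1,1,0} = 2
G(29) = mex{1,1,0} = 2
G(30) = mex{2,1,1} = 0
G(31) = mex{2,1,1} = 0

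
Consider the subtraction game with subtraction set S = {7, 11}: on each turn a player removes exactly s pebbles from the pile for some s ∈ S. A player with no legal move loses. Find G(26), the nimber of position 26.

1

G(0) = 0
G(1) = mex{} = 0
G(2) = mex{} = 0
G(3) = mex{} = 0
G(4) = mex{} = 0
G(5) = mex{} = 0
G(6) = mex{} = 0
G(7) = mex{0} = 1
G(8) = mex{0} = 1
G(9) = mex{0} = 1
G(10) = mex{0} = 1
G(11) = mex{0,0} = 1
G(12) = mex{0,0} = 1
G(13) = mex{0,0} = 1
G(14) = mex{1,0} = 2
G(15) = mex{1,0} = 2
G(16) = mex{1,0} = 2
G(17) = mex{1,0} = 2
G(18) = mex{1,1} = 0
G(19) = mex{1,1} = 0
G(20) = mex{1,1} = 0
G(21) = mex{2,1} = 0
G(22) = mex{2,1} = 0
G(23) = mex{2,1} = 0
G(24) = mex{2,1} = 0
G(25) = mex{0,2} = 1
G(26) = mex{0,2} = 1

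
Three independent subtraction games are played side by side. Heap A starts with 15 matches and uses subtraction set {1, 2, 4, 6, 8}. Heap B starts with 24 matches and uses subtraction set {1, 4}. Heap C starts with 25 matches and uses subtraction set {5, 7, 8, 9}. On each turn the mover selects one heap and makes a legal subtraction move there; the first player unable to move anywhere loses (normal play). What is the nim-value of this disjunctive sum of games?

2

Heap A, S = {1, 2, 4, 6, 8}:
n :  0  1  2  3  4  5  6  7  8  9 10 11 12 13 14 15
G :  0  1  2  0  1  2  3  4  5  3  0  1  2  0  1  2
G_A(15) = 2.
Heap B, S = {1, 4}:
n :  0  1  2  3  4  5  6  7  8  9 10 11 12 13 14 15 16 17 18 19 20 21 22 23 24
G :  0  1  0  1  2  0  1  0  1  2  0  1  0  1  2  0  1  0  1  2  0  1  0  1  2
G_B(24) = 2.
Heap C, S = {5, 7, 8, 9}:
n :  0  1  2  3  4  5  6  7  8  9 10 11 12 13 14 15 16 17 18 19 20 21 22 23 24 25
G :  0  0  0  0  0  1  1  1  1  1  2  2  2  2  0  0  0  0  0  1  1  1  1  1  2  2
G_C(25) = 2.
Combined Grundy value = 2 ⊕ 2 ⊕ 2 = 2.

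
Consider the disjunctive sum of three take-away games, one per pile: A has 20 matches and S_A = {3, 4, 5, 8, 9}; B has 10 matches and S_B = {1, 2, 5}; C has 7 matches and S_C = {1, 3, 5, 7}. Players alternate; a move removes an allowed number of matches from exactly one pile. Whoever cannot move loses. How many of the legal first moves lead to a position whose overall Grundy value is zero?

Pile A, S = {3, 4, 5, 8, 9}:
n :  0  1  2  3  4  5  6  7  8  9 10 11 12 13 14 15 16 17 18 19 20
G :  0  0  0  1  1  1  2  2  2  3  3  3  0  0  0  1  1  1  2  2  2
G_A(20) = 2.
Pile B, S = {1, 2, 5}:
G(0) = 0
G(1) = mex{0} = 1
G(2) = mex{1,0} = 2
G(3) = mex{2,1} = 0
G(4) = mex{0,2} = 1
G(5) = mex{1,0,0} = 2
G(6) = mex{2,1,1} = 0
G(7) = mex{0,2,2} = 1
G(8) = mex{1,0,0} = 2
G(9) = mex{2,1,1} = 0
G(10) = mex{0,2,2} = 1
G_B(10) = 1.
Pile C, S = {1, 3, 5, 7}:
n : 0 1 2 3 4 5 6 7
G : 0 1 0 1 0 1 0 1
G_C(7) = 1.
Combined Grundy value = 2 ⊕ 1 ⊕ 1 = 2.
A winning move leaves total XOR = 0, i.e. changes one component's Grundy value g to g ⊕ X where X is the current total.
Pile A: need g' = 2⊕2 = 0. Options: 20−3→G=1, 20−4→G=1, 20−5→G=1, 20−8→G=0, 20−9→G=3. Hits: 1.
Pile B: need g' = 1⊕2 = 3. Options: 10−1→G=0, 10−2→G=2, 10−5→G=2. Hits: 0.
Pile C: need g' = 1⊕2 = 3. Options: 7−1→G=0, 7−3→G=0, 7−5→G=0, 7−7→G=0. Hits: 0.

1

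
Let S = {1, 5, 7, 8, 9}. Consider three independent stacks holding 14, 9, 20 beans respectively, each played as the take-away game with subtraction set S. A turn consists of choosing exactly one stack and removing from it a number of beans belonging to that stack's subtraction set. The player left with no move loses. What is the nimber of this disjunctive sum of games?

All stacks use S = {1, 5, 7, 8, 9}:
n :  0  1  2  3  4  5  6  7  8  9 10 11 12 13 14 15 16 17 18 19 20
G :  0  1  0  1  0  1  0  1  2  3  2  3  2  3  2  3  0  1  0  1  0
Stack A: G(14) = 2.
Stack B: G(9) = 3.
Stack C: G(20) = 0.
Combined Grundy value = 2 ⊕ 3 ⊕ 0 = 1.

1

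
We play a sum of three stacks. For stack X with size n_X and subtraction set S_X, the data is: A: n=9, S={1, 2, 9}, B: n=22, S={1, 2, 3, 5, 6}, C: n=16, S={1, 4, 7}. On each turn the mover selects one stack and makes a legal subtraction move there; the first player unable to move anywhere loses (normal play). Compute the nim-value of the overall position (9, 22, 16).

Stack A, S = {1, 2, 9}:
n : 0 1 2 3 4 5 6 7 8 9
G : 0 1 2 0 1 2 0 1 2 3
G_A(9) = 3.
Stack B, S = {1, 2, 3, 5, 6}:
G(0) = 0
G(1) = mex{0} = 1
G(2) = mex{1,0} = 2
G(3) = mex{2,1,0} = 3
G(4) = mex{3,2,1} = 0
G(5) = mex{0,3,2,0} = 1
G(6) = mex{1,0,3,1,0} = 2
G(7) = mex{2,1,0,2,1} = 3
G(8) = mex{3,2,1,3,2} = 0
G(9) = mex{0,3,2,0,3} = 1
G(10) = mex{1,0,3,1,0} = 2
G(11) = mex{2,1,0,2,1} = 3
G(12) = mex{3,2,1,3,2} = 0
G(13) = mex{0,3,2,0,3} = 1
G(14) = mex{1,0,3,1,0} = 2
G(15) = mex{2,1,0,2,1} = 3
G(16) = mex{3,2,1,3,2} = 0
G(17) = mex{0,3,2,0,3} = 1
G(18) = mex{1,0,3,1,0} = 2
G(19) = mex{2,1,0,2,1} = 3
G(20) = mex{3,2,1,3,2} = 0
G(21) = mex{0,3,2,0,3} = 1
G(22) = mex{1,0,3,1,0} = 2
G_B(22) = 2.
Stack C, S = {1, 4, 7}:
G(0) = 0
G(1) = mex{0} = 1
G(2) = mex{1} = 0
G(3) = mex{0} = 1
G(4) = mex{1,0} = 2
G(5) = mex{2,1} = 0
G(6) = mex{0,0} = 1
G(7) = mex{1,1,0} = 2
G(8) = mex{2,2,1} = 0
G(9) = mex{0,0,0} = 1
G(10) = mex{1,1,1} = 0
G(11) = mex{0,2,2} = 1
G(12) = mex{1,0,0} = 2
G(13) = mex{2,1,1} = 0
G(14) = mex{0,0,2} = 1
G(15) = mex{1,1,0} = 2
G(16) = mex{2,2,1} = 0
G_C(16) = 0.
Combined Grundy value = 3 ⊕ 2 ⊕ 0 = 1.

1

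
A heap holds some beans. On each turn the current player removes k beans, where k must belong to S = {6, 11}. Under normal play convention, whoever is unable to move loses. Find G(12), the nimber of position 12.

2

n :  0  1  2  3  4  5  6  7  8  9 10 11 12
G :  0  0  0  0  0  0  1  1  1  1  1  1  2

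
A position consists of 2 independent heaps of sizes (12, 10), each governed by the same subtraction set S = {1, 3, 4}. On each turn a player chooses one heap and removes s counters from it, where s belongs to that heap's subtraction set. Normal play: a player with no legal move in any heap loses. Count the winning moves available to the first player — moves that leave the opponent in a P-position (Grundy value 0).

All heaps use S = {1, 3, 4}:
n :  0  1  2  3  4  5  6  7  8  9 10 11 12
G :  0  1  0  1  2  3  2  0  1  0  1  2  3
Heap A: G(12) = 3.
Heap B: G(10) = 1.
Combined Grundy value = 3 ⊕ 1 = 2.
A winning move leaves total XOR = 0, i.e. changes one component's Grundy value g to g ⊕ X where X is the current total.
Heap A: need g' = 3⊕2 = 1. Options: 12−1→G=2, 12−3→G=0, 12−4→G=1. Hits: 1.
Heap B: need g' = 1⊕2 = 3. Options: 10−1→G=0, 10−3→G=0, 10−4→G=2. Hits: 0.

1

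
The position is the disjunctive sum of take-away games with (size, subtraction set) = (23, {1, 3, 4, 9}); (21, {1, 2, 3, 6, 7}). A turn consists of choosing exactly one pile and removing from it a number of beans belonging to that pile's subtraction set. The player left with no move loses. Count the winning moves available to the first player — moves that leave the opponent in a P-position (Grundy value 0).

3

Pile A, S = {1, 3, 4, 9}:
G(0) = 0
G(1) = mex{0} = 1
G(2) = mex{1} = 0
G(3) = mex{0,0} = 1
G(4) = mex{1,1,0} = 2
G(5) = mex{2,0,1} = 3
G(6) = mex{3,1,0} = 2
G(7) = mex{2,2,1} = 0
G(8) = mex{0,3,2} = 1
G(9) = mex{1,2,3,0} = 4
G(10) = mex{4,0,2,1} = 3
G(11) = mex{3,1,0,0} = 2
G(12) = mex{2,4,1,1} = 0
G(13) = mex{0,3,4,2} = 1
G(14) = mex{1,2,3,3} = 0
G(15) = mex{0,0,2,2} = 1
G(16) = mex{1,1,0,0} = 2
G(17) = mex{2,0,1,1} = 3
G(18) = mex{3,1,0,4} = 2
G(19) = mex{2,2,1,3} = 0
G(20) = mex{0,3,2,2} = 1
G(21) = mex{1,2,3,0} = 4
G(22) = mex{4,0,2,1} = 3
G(23) = mex{3,1,0,0} = 2
G_A(23) = 2.
Pile B, S = {1, 2, 3, 6, 7}:
n :  0  1  2  3  4  5  6  7  8  9 10 11 12 13 14 15 16 17 18 19 20 21
G :  0  1  2  3  0  1  2  3  0  1  2  3  0  1  2  3  0  1  2  3  0  1
G_B(21) = 1.
Combined Grundy value = 2 ⊕ 1 = 3.
A winning move leaves total XOR = 0, i.e. changes one component's Grundy value g to g ⊕ X where X is the current total.
Pile A: need g' = 2⊕3 = 1. Options: 23−1→G=3, 23−3→G=1, 23−4→G=0, 23−9→G=0. Hits: 1.
Pile B: need g' = 1⊕3 = 2. Options: 21−1→G=0, 21−2→G=3, 21−3→G=2, 21−6→G=3, 21−7→G=2. Hits: 2.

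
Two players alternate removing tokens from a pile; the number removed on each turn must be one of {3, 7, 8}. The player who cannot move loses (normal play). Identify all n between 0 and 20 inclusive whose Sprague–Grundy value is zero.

0, 1, 2, 6, 11, 12, 16, 17

n :  0  1  2  3  4  5  6  7  8  9 10 11 12 13 14 15 16 17 18 19 20
G :  0  0  0  1  1  1  0  2  2  1  3  0  0  2  1  1  0  0  2  1  1
P-positions are exactly the n with G(n) = 0.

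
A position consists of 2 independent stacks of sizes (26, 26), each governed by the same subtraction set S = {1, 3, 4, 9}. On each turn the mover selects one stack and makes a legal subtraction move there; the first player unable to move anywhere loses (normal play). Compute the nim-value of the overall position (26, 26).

0

All stacks use S = {1, 3, 4, 9}:
n :  0  1  2  3  4  5  6  7  8  9 10 11 12 13 14 15 16 17 18 19 20 21 22 23 24 25 26
G :  0  1  0  1  2  3  2  0  1  4  3  2  0  1  0  1  2  3  2  0  1  4  3  2  0  1  0
Stack A: G(26) = 0.
Stack B: G(26) = 0.
Combined Grundy value = 0 ⊕ 0 = 0.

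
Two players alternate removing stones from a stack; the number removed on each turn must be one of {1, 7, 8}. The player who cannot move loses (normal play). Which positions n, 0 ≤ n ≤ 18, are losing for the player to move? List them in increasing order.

n :  0  1  2  3  4  5  6  7  8  9 10 11 12 13 14 15 16 17 18
G :  0  1  0  1  0  1  0  1  2  3  2  3  2  3  2  0  1  0  1
P-positions are exactly the n with G(n) = 0.

0, 2, 4, 6, 15, 17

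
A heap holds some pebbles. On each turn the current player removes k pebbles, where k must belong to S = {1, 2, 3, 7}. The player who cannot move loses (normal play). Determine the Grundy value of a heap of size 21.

n :  0  1  2  3  4  5  6  7  8  9 10 11 12 13 14 15 16 17 18 19 20 21
G :  0  1  2  3  0  1  2  3  0  1  2  3  0  1  2  3  0  1  2  3  0  1

1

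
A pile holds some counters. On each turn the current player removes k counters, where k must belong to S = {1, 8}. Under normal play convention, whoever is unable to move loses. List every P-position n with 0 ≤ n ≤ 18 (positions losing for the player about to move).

G(0) = 0
G(1) = mex{0} = 1
G(2) = mex{1} = 0
G(3) = mex{0} = 1
G(4) = mex{1} = 0
G(5) = mex{0} = 1
G(6) = mex{1} = 0
G(7) = mex{0} = 1
G(8) = mex{1,0} = 2
G(9) = mex{2,1} = 0
G(10) = mex{0,0} = 1
G(11) = mex{1,1} = 0
G(12) = mex{0,0} = 1
G(13) = mex{1,1} = 0
G(14) = mex{0,0} = 1
G(15) = mex{1,1} = 0
G(16) = mex{0,2} = 1
G(17) = mex{1,0} = 2
G(18) = mex{2,1} = 0
P-positions are exactly the n with G(n) = 0.

0, 2, 4, 6, 9, 11, 13, 15, 18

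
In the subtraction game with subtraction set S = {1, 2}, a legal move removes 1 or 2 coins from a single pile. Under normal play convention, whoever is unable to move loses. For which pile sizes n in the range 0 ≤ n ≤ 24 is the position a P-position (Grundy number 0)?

0, 3, 6, 9, 12, 15, 18, 21, 24

G(0) = 0
G(1) = mex{0} = 1
G(2) = mex{1,0} = 2
G(3) = mex{2,1} = 0
G(4) = mex{0,2} = 1
G(5) = mex{1,0} = 2
G(6) = mex{2,1} = 0
G(7) = mex{0,2} = 1
G(8) = mex{1,0} = 2
G(9) = mex{2,1} = 0
G(10) = mex{0,2} = 1
G(11) = mex{1,0} = 2
G(12) = mex{2,1} = 0
G(13) = mex{0,2} = 1
G(14) = mex{1,0} = 2
G(15) = mex{2,1} = 0
G(16) = mex{0,2} = 1
G(17) = mex{1,0} = 2
G(18) = mex{2,1} = 0
G(19) = mex{0,2} = 1
G(20) = mex{1,0} = 2
G(21) = mex{2,1} = 0
G(22) = mex{0,2} = 1
G(23) = mex{1,0} = 2
G(24) = mex{2,1} = 0
P-positions are exactly the n with G(n) = 0.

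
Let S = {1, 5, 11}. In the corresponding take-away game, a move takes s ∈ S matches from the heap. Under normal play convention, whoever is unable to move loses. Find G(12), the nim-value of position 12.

G(0) = 0
G(1) = mex{0} = 1
G(2) = mex{1} = 0
G(3) = mex{0} = 1
G(4) = mex{1} = 0
G(5) = mex{0,0} = 1
G(6) = mex{1,1} = 0
G(7) = mex{0,0} = 1
G(8) = mex{1,1} = 0
G(9) = mex{0,0} = 1
G(10) = mex{1,1} = 0
G(11) = mex{0,0,0} = 1
G(12) = mex{1,1,1} = 0

0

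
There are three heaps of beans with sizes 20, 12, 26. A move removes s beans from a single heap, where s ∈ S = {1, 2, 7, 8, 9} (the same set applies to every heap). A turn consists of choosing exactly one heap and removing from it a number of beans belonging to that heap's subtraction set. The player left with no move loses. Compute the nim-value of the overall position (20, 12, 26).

6

All heaps use S = {1, 2, 7, 8, 9}:
n :  0  1  2  3  4  5  6  7  8  9 10 11 12 13 14 15 16 17 18 19 20 21 22 23 24 25 26
G :  0  1  2  0  1  2  0  1  2  3  4  5  3  4  5  3  0  1  2  0  1  2  0  1  2  3  4
Heap A: G(20) = 1.
Heap B: G(12) = 3.
Heap C: G(26) = 4.
Combined Grundy value = 1 ⊕ 3 ⊕ 4 = 6.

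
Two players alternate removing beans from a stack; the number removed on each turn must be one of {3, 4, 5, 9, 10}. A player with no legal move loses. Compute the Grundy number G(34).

G(0) = 0
G(1) = mex{} = 0
G(2) = mex{} = 0
G(3) = mex{0} = 1
G(4) = mex{0,0} = 1
G(5) = mex{0,0,0} = 1
G(6) = mex{1,0,0} = 2
G(7) = mex{1,1,0} = 2
G(8) = mex{1,1,1} = 0
G(9) = mex{2,1,1,0} = 3
G(10) = mex{2,2,1,0,0} = 3
G(11) = mex{0,2,2,0,0} = 1
G(12) = mex{3,0,2,1,0} = 4
G(13) = mex{3,3,0,1,1} = 2
G(14) = mex{1,3,3,1,1} = 0
G(15) = mex{4,1,3,2,1} = 0
G(16) = mex{2,4,1,2,2} = 0
G(17) = mex{0,2,4,0,2} = 1
G(18) = mex{0,0,2,3,0} = 1
G(19) = mex{0,0,0,3,3} = 1
G(20) = mex{1,0,0,1,3} = 2
G(21) = mex{1,1,0,4,1} = 2
G(22) = mex{1,1,1,2,4} = 0
G(23) = mex{2,1,1,0,2} = 3
G(24) = mex{2,2,1,0,0} = 3
G(25) = mex{0,2,2,0,0} = 1
G(26) = mex{3,0,2,1,0} = 4
G(27) = mex{3,3,0,1,1} = 2
G(28) = mex{1,3,3,1,1} = 0
G(29) = mex{4,1,3,2,1} = 0
G(30) = mex{2,4,1,2,2} = 0
G(31) = mex{0,2,4,0,2} = 1
G(32) = mex{0,0,2,3,0} = 1
G(33) = mex{0,0,0,3,3} = 1
G(34) = mex{1,0,0,1,3} = 2

2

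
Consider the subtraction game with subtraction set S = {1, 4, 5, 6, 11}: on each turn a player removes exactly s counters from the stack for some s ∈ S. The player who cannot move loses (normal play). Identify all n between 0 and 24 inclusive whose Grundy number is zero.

0, 2, 9, 12, 19, 21

G(0) = 0
G(1) = mex{0} = 1
G(2) = mex{1} = 0
G(3) = mex{0} = 1
G(4) = mex{1,0} = 2
G(5) = mex{2,1,0} = 3
G(6) = mex{3,0,1,0} = 2
G(7) = mex{2,1,0,1} = 3
G(8) = mex{3,2,1,0} = 4
G(9) = mex{4,3,2,1} = 0
G(10) = mex{0,2,3,2} = 1
G(11) = mex{1,3,2,3,0} = 4
G(12) = mex{4,4,3,2,1} = 0
G(13) = mex{0,0,4,3,0} = 1
G(14) = mex{1,1,0,4,1} = 2
G(15) = mex{2,4,1,0,2} = 3
G(16) = mex{3,0,4,1,3} = 2
G(17) = mex{2,1,0,4,2} = 3
G(18) = mex{3,2,1,0,3} = 4
G(19) = mex{4,3,2,1,4} = 0
G(20) = mex{0,2,3,2,0} = 1
G(21) = mex{1,3,2,3,1} = 0
G(22) = mex{0,4,3,2,4} = 1
G(23) = mex{1,0,4,3,0} = 2
G(24) = mex{2,1,0,4,1} = 3
P-positions are exactly the n with G(n) = 0.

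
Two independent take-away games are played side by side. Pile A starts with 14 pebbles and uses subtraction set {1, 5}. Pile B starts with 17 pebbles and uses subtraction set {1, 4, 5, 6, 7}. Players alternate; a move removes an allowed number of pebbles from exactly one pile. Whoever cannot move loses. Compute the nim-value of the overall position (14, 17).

Pile A, S = {1, 5}:
G(0) = 0
G(1) = mex{0} = 1
G(2) = mex{1} = 0
G(3) = mex{0} = 1
G(4) = mex{1} = 0
G(5) = mex{0,0} = 1
G(6) = mex{1,1} = 0
G(7) = mex{0,0} = 1
G(8) = mex{1,1} = 0
G(9) = mex{0,0} = 1
G(10) = mex{1,1} = 0
G(11) = mex{0,0} = 1
G(12) = mex{1,1} = 0
G(13) = mex{0,0} = 1
G(14) = mex{1,1} = 0
G_A(14) = 0.
Pile B, S = {1, 4, 5, 6, 7}:
G(0) = 0
G(1) = mex{0} = 1
G(2) = mex{1} = 0
G(3) = mex{0} = 1
G(4) = mex{1,0} = 2
G(5) = mex{2,1,0} = 3
G(6) = mex{3,0,1,0} = 2
G(7) = mex{2,1,0,1,0} = 3
G(8) = mex{3,2,1,0,1} = 4
G(9) = mex{4,3,2,1,0} = 5
G(10) = mex{5,2,3,2,1} = 0
G(11) = mex{0,3,2,3,2} = 1
G(12) = mex{1,4,3,2,3} = 0
G(13) = mex{0,5,4,3,2} = 1
G(14) = mex{1,0,5,4,3} = 2
G(15) = mex{2,1,0,5,4} = 3
G(16) = mex{3,0,1,0,5} = 2
G(17) = mex{2,1,0,1,0} = 3
G_B(17) = 3.
Combined Grundy value = 0 ⊕ 3 = 3.

3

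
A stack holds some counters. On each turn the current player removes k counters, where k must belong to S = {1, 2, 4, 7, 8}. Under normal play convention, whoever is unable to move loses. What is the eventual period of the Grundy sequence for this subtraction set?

G(0) = 0
G(1) = mex{0} = 1
G(2) = mex{1,0} = 2
G(3) = mex{2,1} = 0
G(4) = mex{0,2,0} = 1
G(5) = mex{1,0,1} = 2
G(6) = mex{2,1,2} = 0
G(7) = mex{0,2,0,0} = 1
G(8) = mex{1,0,1,1,0} = 2
G(9) = mex{2,1,2,2,1} = 0
G(10) = mex{0,2,0,0,2} = 1
G(11) = mex{1,0,1,1,0} = 2
G(12) = mex{2,1,2,2,1} = 0
G(13) = mex{0,2,0,0,2} = 1
G(14) = mex{1,0,1,1,0} = 2
G(n+3) = G(n) holds for n = 0,…,7 (a full window of length max(S) = 8), so the sequence is purely periodic with period 3.

3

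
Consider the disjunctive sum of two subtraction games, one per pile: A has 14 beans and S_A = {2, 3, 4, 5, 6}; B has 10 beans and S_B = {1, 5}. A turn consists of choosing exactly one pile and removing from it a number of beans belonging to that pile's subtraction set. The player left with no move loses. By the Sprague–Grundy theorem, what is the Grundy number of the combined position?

3

Pile A, S = {2, 3, 4, 5, 6}:
n :  0  1  2  3  4  5  6  7  8  9 10 11 12 13 14
G :  0  0  1  1  2  2  3  3  0  0  1  1  2  2  3
G_A(14) = 3.
Pile B, S = {1, 5}:
n :  0  1  2  3  4  5  6  7  8  9 10
G :  0  1  0  1  0  1  0  1  0  1  0
G_B(10) = 0.
Combined Grundy value = 3 ⊕ 0 = 3.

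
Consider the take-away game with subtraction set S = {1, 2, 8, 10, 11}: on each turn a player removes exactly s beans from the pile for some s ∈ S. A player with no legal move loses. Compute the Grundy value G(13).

1

n :  0  1  2  3  4  5  6  7  8  9 10 11 12 13
G :  0  1  2  0  1  2  0  1  2  0  1  2  0  1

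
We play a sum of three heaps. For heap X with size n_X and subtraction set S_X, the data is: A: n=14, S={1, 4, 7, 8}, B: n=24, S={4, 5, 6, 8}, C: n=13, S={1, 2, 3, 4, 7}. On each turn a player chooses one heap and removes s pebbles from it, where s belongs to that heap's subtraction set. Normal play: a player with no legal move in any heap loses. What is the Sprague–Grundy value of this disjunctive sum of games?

Heap A, S = {1, 4, 7, 8}:
n :  0  1  2  3  4  5  6  7  8  9 10 11 12 13 14
G :  0  1  0  1  2  0  1  2  3  2  3  0  1  3  0
G_A(14) = 0.
Heap B, S = {4, 5, 6, 8}:
G(0) = 0
G(1) = mex{} = 0
G(2) = mex{} = 0
G(3) = mex{} = 0
G(4) = mex{0} = 1
G(5) = mex{0,0} = 1
G(6) = mex{0,0,0} = 1
G(7) = mex{0,0,0} = 1
G(8) = mex{1,0,0,0} = 2
G(9) = mex{1,1,0,0} = 2
G(10) = mex{1,1,1,0} = 2
G(11) = mex{1,1,1,0} = 2
G(12) = mex{2,1,1,1} = 0
G(13) = mex{2,2,1,1} = 0
G(14) = mex{2,2,2,1} = 0
G(15) = mex{2,2,2,1} = 0
G(16) = mex{0,2,2,2} = 1
G(17) = mex{0,0,2,2} = 1
G(18) = mex{0,0,0,2} = 1
G(19) = mex{0,0,0,2} = 1
G(20) = mex{1,0,0,0} = 2
G(21) = mex{1,1,0,0} = 2
G(22) = mex{1,1,1,0} = 2
G(23) = mex{1,1,1,0} = 2
G(24) = mex{2,1,1,1} = 0
G_B(24) = 0.
Heap C, S = {1, 2, 3, 4, 7}:
G(0) = 0
G(1) = mex{0} = 1
G(2) = mex{1,0} = 2
G(3) = mex{2,1,0} = 3
G(4) = mex{3,2,1,0} = 4
G(5) = mex{4,3,2,1} = 0
G(6) = mex{0,4,3,2} = 1
G(7) = mex{1,0,4,3,0} = 2
G(8) = mex{2,1,0,4,1} = 3
G(9) = mex{3,2,1,0,2} = 4
G(10) = mex{4,3,2,1,3} = 0
G(11) = mex{0,4,3,2,4} = 1
G(12) = mex{1,0,4,3,0} = 2
G(13) = mex{2,1,0,4,1} = 3
G_C(13) = 3.
Combined Grundy value = 0 ⊕ 0 ⊕ 3 = 3.

3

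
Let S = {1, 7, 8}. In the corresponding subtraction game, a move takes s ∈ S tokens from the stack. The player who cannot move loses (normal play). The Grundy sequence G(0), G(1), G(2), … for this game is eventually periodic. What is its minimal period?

15

G(0) = 0
G(1) = mex{0} = 1
G(2) = mex{1} = 0
G(3) = mex{0} = 1
G(4) = mex{1} = 0
G(5) = mex{0} = 1
G(6) = mex{1} = 0
G(7) = mex{0,0} = 1
G(8) = mex{1,1,0} = 2
G(9) = mex{2,0,1} = 3
G(10) = mex{3,1,0} = 2
G(11) = mex{2,0,1} = 3
G(12) = mex{3,1,0} = 2
G(13) = mex{2,0,1} = 3
G(14) = mex{3,1,0} = 2
G(15) = mex{2,2,1} = 0
G(16) = mex{0,3,2} = 1
G(17) = mex{1,2,3} = 0
G(18) = mex{0,3,2} = 1
G(19) = mex{1,2,3} = 0
G(20) = mex{0,3,2} = 1
G(21) = mex{1,2,3} = 0
G(22) = mex{0,0,2} = 1
G(23) = mex{1,1,0} = 2
G(24) = mex{2,0,1} = 3
G(25) = mex{3,1,0} = 2
G(26) = mex{2,0,1} = 3
G(27) = mex{3,1,0} = 2
G(28) = mex{2,0,1} = 3
G(29) = mex{3,1,0} = 2
G(30) = mex{2,2,1} = 0
G(31) = mex{0,3,2} = 1
G(n+15) = G(n) holds for n = 0,…,7 (a full window of length max(S) = 8), so the sequence is purely periodic with period 15.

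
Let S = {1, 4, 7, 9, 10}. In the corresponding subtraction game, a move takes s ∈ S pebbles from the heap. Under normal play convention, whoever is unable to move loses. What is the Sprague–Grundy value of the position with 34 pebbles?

n :  0  1  2  3  4  5  6  7  8  9 10 11 12 13 14 15 16 17 18 19 20 21 22 23 24 25 26 27 28 29 30 31 32 33 34
G :  0  1  0  1  2  0  1  2  0  1  2  3  2  0  1  2  0  1  2  0  1  0  1  2  0  1  2  0  1  2  3  2  0  1  2

2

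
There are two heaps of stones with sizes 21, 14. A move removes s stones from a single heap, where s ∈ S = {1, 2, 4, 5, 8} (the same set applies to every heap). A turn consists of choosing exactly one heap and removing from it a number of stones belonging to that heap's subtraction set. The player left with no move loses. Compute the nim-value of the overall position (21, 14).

All heaps use S = {1, 2, 4, 5, 8}:
G(0) = 0
G(1) = mex{0} = 1
G(2) = mex{1,0} = 2
G(3) = mex{2,1} = 0
G(4) = mex{0,2,0} = 1
G(5) = mex{1,0,1,0} = 2
G(6) = mex{2,1,2,1} = 0
G(7) = mex{0,2,0,2} = 1
G(8) = mex{1,0,1,0,0} = 2
G(9) = mex{2,1,2,1,1} = 0
G(10) = mex{0,2,0,2,2} = 1
G(11) = mex{1,0,1,0,0} = 2
G(12) = mex{2,1,2,1,1} = 0
G(13) = mex{0,2,0,2,2} = 1
G(14) = mex{1,0,1,0,0} = 2
G(15) = mex{2,1,2,1,1} = 0
G(16) = mex{0,2,0,2,2} = 1
G(17) = mex{1,0,1,0,0} = 2
G(18) = mex{2,1,2,1,1} = 0
G(19) = mex{0,2,0,2,2} = 1
G(20) = mex{1,0,1,0,0} = 2
G(21) = mex{2,1,2,1,1} = 0
Heap A: G(21) = 0.
Heap B: G(14) = 2.
Combined Grundy value = 0 ⊕ 2 = 2.

2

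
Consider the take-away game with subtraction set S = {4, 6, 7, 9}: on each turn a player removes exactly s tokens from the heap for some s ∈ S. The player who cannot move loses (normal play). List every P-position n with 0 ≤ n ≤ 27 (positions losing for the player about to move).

n :  0  1  2  3  4  5  6  7  8  9 10 11 12 13 14 15 16 17 18 19 20 21 22 23 24 25 26 27
G :  0  0  0  0  1  1  1  1  2  2  2  2  3  0  0  0  0  1  1  1  1  2  2  2  2  3  0  0
P-positions are exactly the n with G(n) = 0.

0, 1, 2, 3, 13, 14, 15, 16, 26, 27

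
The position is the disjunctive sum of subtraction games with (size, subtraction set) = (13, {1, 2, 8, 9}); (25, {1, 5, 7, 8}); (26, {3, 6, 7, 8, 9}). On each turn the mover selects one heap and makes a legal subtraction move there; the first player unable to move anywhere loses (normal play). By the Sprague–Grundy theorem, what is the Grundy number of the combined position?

2

Heap A, S = {1, 2, 8, 9}:
n :  0  1  2  3  4  5  6  7  8  9 10 11 12 13
G :  0  1  2  0  1  2  0  1  2  3  0  1  2  0
G_A(13) = 0.
Heap B, S = {1, 5, 7, 8}:
n :  0  1  2  3  4  5  6  7  8  9 10 11 12 13 14 15 16 17 18 19 20 21 22 23 24 25
G :  0  1  0  1  0  1  0  1  2  3  2  3  2  3  2  0  1  0  1  0  1  0  1  2  3  2
G_B(25) = 2.
Heap C, S = {3, 6, 7, 8, 9}:
G(0) = 0
G(1) = mex{} = 0
G(2) = mex{} = 0
G(3) = mex{0} = 1
G(4) = mex{0} = 1
G(5) = mex{0} = 1
G(6) = mex{1,0} = 2
G(7) = mex{1,0,0} = 2
G(8) = mex{1,0,0,0} = 2
G(9) = mex{2,1,0,0,0} = 3
G(10) = mex{2,1,1,0,0} = 3
G(11) = mex{2,1,1,1,0} = 3
G(12) = mex{3,2,1,1,1} = 0
G(13) = mex{3,2,2,1,1} = 0
G(14) = mex{3,2,2,2,1} = 0
G(15) = mex{0,3,2,2,2} = 1
G(16) = mex{0,3,3,2,2} = 1
G(17) = mex{0,3,3,3,2} = 1
G(18) = mex{1,0,3,3,3} = 2
G(19) = mex{1,0,0,3,3} = 2
G(20) = mex{1,0,0,0,3} = 2
G(21) = mex{2,1,0,0,0} = 3
G(22) = mex{2,1,1,0,0} = 3
G(23) = mex{2,1,1,1,0} = 3
G(24) = mex{3,2,1,1,1} = 0
G(25) = mex{3,2,2,1,1} = 0
G(26) = mex{3,2,2,2,1} = 0
G_C(26) = 0.
Combined Grundy value = 0 ⊕ 2 ⊕ 0 = 2.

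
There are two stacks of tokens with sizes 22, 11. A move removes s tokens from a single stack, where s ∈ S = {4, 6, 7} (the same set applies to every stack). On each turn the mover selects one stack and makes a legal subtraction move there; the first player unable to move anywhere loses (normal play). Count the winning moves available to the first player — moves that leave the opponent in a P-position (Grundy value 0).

0

All stacks use S = {4, 6, 7}:
n :  0  1  2  3  4  5  6  7  8  9 10 11 12 13 14 15 16 17 18 19 20 21 22
G :  0  0  0  0  1  1  1  1  2  2  2  0  0  0  0  1  1  1  1  2  2  2  0
Stack A: G(22) = 0.
Stack B: G(11) = 0.
Combined Grundy value = 0 ⊕ 0 = 0.
A winning move leaves total XOR = 0, i.e. changes one component's Grundy value g to g ⊕ X where X is the current total.
Stack A: target g' = 0⊕0 = 0, but every legal move changes the Grundy value (mex property), so 0 moves.
Stack B: target g' = 0⊕0 = 0, but every legal move changes the Grundy value (mex property), so 0 moves.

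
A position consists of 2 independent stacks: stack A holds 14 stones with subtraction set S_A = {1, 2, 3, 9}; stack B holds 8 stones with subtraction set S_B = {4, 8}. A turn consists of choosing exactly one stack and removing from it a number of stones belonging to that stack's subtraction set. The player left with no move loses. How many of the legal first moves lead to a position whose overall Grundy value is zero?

Stack A, S = {1, 2, 3, 9}:
G(0) = 0
G(1) = mex{0} = 1
G(2) = mex{1,0} = 2
G(3) = mex{2,1,0} = 3
G(4) = mex{3,2,1} = 0
G(5) = mex{0,3,2} = 1
G(6) = mex{1,0,3} = 2
G(7) = mex{2,1,0} = 3
G(8) = mex{3,2,1} = 0
G(9) = mex{0,3,2,0} = 1
G(10) = mex{1,0,3,1} = 2
G(11) = mex{2,1,0,2} = 3
G(12) = mex{3,2,1,3} = 0
G(13) = mex{0,3,2,0} = 1
G(14) = mex{1,0,3,1} = 2
G_A(14) = 2.
Stack B, S = {4, 8}:
n : 0 1 2 3 4 5 6 7 8
G : 0 0 0 0 1 1 1 1 2
G_B(8) = 2.
Combined Grundy value = 2 ⊕ 2 = 0.
A winning move leaves total XOR = 0, i.e. changes one component's Grundy value g to g ⊕ X where X is the current total.
Stack A: target g' = 2⊕0 = 2, but every legal move changes the Grundy value (mex property), so 0 moves.
Stack B: target g' = 2⊕0 = 2, but every legal move changes the Grundy value (mex property), so 0 moves.

0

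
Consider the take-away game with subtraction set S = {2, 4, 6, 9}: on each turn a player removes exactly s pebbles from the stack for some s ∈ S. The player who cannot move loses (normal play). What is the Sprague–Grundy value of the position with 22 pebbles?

3

G(0) = 0
G(1) = mex{} = 0
G(2) = mex{0} = 1
G(3) = mex{0} = 1
G(4) = mex{1,0} = 2
G(5) = mex{1,0} = 2
G(6) = mex{2,1,0} = 3
G(7) = mex{2,1,0} = 3
G(8) = mex{3,2,1} = 0
G(9) = mex{3,2,1,0} = 4
G(10) = mex{0,3,2,0} = 1
G(11) = mex{4,3,2,1} = 0
G(12) = mex{1,0,3,1} = 2
G(13) = mex{0,4,3,2} = 1
G(14) = mex{2,1,0,2} = 3
G(15) = mex{1,0,4,3} = 2
G(16) = mex{3,2,1,3} = 0
G(17) = mex{2,1,0,0} = 3
G(18) = mex{0,3,2,4} = 1
G(19) = mex{3,2,1,1} = 0
G(20) = mex{1,0,3,0} = 2
G(21) = mex{0,3,2,2} = 1
G(22) = mex{2,1,0,1} = 3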